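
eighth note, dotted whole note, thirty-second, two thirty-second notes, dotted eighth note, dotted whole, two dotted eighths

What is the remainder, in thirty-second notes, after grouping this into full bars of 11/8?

One bar of 11/8 = 44 thirty-second notes.
Each duration in thirty-second notes: eighth note = 4; dotted whole note = 48; thirty-second = 1; thirty-second note = 1; thirty-second note = 1; dotted eighth note = 6; dotted whole = 48; dotted eighth = 6; dotted eighth = 6.
Altogether 4 + 48 + 1 + 1 + 1 + 6 + 48 + 6 + 6 = 121.
121 ÷ 44 = 2 complete bars with 33 thirty-second notes remaining.

33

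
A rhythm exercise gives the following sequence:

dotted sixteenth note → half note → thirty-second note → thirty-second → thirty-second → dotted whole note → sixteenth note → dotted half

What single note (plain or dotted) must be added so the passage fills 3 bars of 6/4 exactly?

3 bars of 6/4 = 144 thirty-second notes.
Express everything in thirty-second notes: dotted sixteenth note = 3; half note = 16; thirty-second note = 1; thirty-second = 1; thirty-second = 1; dotted whole note = 48; sixteenth note = 2; dotted half = 24.
Altogether 3 + 16 + 1 + 1 + 1 + 48 + 2 + 24 = 96.
Remaining: 144 − 96 = 48 thirty-second notes, which is a dotted whole note.

dotted whole note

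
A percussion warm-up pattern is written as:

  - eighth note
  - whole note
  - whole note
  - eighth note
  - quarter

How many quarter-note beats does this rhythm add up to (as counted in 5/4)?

10

One quarter-note beat = 2 eighth notes.
Working in eighth notes: eighth note = 1; whole note = 8; whole note = 8; eighth note = 1; quarter = 2.
Sum: 1 + 8 + 8 + 1 + 2 = 20.
20 ÷ 2 = 10 beats.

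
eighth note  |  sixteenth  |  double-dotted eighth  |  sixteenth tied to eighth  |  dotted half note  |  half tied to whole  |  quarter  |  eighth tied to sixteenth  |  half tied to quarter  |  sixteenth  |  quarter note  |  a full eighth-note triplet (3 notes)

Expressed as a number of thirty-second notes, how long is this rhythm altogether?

147

Express everything in thirty-second notes: eighth note = 4; sixteenth = 2; double-dotted eighth = 7; sixteenth tied to eighth (sixteenth + eighth) = 6; dotted half note = 24; half tied to whole (half + whole) = 48; quarter = 8; eighth tied to sixteenth (eighth + sixteenth) = 6; half tied to quarter (half + quarter) = 24; sixteenth = 2; quarter note = 8; a full eighth-note triplet (3 notes) (three triplet eighths span one quarter) = 8.
Sum: 4 + 2 + 7 + 6 + 24 + 48 + 8 + 6 + 24 + 2 + 8 + 8 = 147 thirty-second notes.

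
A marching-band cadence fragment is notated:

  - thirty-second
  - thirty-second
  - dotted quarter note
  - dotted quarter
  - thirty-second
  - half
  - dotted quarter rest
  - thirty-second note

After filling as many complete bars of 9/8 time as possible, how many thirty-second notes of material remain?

One bar of 9/8 = 36 thirty-second notes.
In thirty-second notes: thirty-second = 1; thirty-second = 1; dotted quarter note = 12; dotted quarter = 12; thirty-second = 1; half = 16; dotted quarter rest = 12; thirty-second note = 1.
Sum: 1 + 1 + 12 + 12 + 1 + 16 + 12 + 1 = 56.
56 ÷ 36 = 1 complete bar with 20 thirty-second notes remaining.

20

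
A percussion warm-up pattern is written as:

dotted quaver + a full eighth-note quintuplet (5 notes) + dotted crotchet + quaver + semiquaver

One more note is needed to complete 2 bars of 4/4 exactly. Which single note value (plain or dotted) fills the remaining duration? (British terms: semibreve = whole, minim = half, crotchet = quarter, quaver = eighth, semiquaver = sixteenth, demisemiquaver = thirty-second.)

dotted half note

2 bars of 4/4 = 32 sixteenth notes.
Express everything in sixteenth notes: dotted quaver = 3; a full eighth-note quintuplet (5 notes) (five quintuplet eighths span one half) = 8; dotted crotchet = 6; quaver = 2; semiquaver = 1.
Sum: 3 + 8 + 6 + 2 + 1 = 20.
Remaining: 32 − 20 = 12 sixteenth notes, which is a dotted half note.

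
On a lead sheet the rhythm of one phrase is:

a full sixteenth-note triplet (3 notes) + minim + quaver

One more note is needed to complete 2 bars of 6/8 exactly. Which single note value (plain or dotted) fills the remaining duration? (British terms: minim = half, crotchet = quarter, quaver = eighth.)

2 bars of 6/8 = 12 eighth notes.
In eighth notes: a full sixteenth-note triplet (3 notes) (three triplet sixteenths span one eighth) = 1; minim = 4; quaver = 1.
Total: 1 + 4 + 1 = 6.
Remaining: 12 − 6 = 6 eighth notes, which is a dotted half note.

dotted half note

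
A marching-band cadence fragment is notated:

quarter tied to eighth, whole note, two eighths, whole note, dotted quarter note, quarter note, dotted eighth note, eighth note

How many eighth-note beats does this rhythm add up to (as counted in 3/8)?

28.5

One eighth-note beat = 2 sixteenth notes.
Working in sixteenth notes: quarter tied to eighth (quarter + eighth) = 6; whole note = 16; eighth = 2; eighth = 2; whole note = 16; dotted quarter note = 6; quarter note = 4; dotted eighth note = 3; eighth note = 2.
Altogether 6 + 16 + 2 + 2 + 16 + 6 + 4 + 3 + 2 = 57.
57 ÷ 2 = 28.5 beats.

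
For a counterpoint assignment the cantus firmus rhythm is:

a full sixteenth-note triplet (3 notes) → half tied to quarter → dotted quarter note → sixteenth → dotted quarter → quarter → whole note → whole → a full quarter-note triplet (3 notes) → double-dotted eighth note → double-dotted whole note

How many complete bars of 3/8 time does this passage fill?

17

One bar of 3/8 = 12 thirty-second notes.
Convert each value to thirty-second notes: a full sixteenth-note triplet (3 notes) (three triplet sixteenths span one eighth) = 4; half tied to quarter (half + quarter) = 24; dotted quarter note = 12; sixteenth = 2; dotted quarter = 12; quarter = 8; whole note = 32; whole = 32; a full quarter-note triplet (3 notes) (three triplet quarters span one half) = 16; double-dotted eighth note = 7; double-dotted whole note = 56.
Total: 4 + 24 + 12 + 2 + 12 + 8 + 32 + 32 + 16 + 7 + 56 = 205.
205 ÷ 12 = 17 complete bars with 1 left over.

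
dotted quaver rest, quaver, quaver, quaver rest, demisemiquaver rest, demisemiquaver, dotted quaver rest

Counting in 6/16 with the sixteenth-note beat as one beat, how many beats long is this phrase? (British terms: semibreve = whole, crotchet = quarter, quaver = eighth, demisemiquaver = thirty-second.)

One sixteenth-note beat = 2 thirty-second notes.
Working in thirty-second notes: dotted quaver rest = 6; quaver = 4; quaver = 4; quaver rest = 4; demisemiquaver rest = 1; demisemiquaver = 1; dotted quaver rest = 6.
Sum: 6 + 4 + 4 + 4 + 1 + 1 + 6 = 26.
26 ÷ 2 = 13 beats.

13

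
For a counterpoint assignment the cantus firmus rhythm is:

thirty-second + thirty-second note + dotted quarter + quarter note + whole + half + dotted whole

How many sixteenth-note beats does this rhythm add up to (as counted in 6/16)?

59

One sixteenth-note beat = 2 thirty-second notes.
In thirty-second notes: thirty-second = 1; thirty-second note = 1; dotted quarter = 12; quarter note = 8; whole = 32; half = 16; dotted whole = 48.
Total: 1 + 1 + 12 + 8 + 32 + 16 + 48 = 118.
118 ÷ 2 = 59 beats.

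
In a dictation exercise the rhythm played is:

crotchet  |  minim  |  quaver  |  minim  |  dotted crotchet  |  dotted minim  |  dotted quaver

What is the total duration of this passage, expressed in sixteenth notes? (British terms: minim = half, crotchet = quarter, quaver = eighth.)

43

In sixteenth notes: crotchet = 4; minim = 8; quaver = 2; minim = 8; dotted crotchet = 6; dotted minim = 12; dotted quaver = 3.
Sum: 4 + 8 + 2 + 8 + 6 + 12 + 3 = 43 sixteenth notes.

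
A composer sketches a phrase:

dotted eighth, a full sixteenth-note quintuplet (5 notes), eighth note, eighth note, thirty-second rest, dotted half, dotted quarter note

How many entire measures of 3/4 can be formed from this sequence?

One bar of 3/4 = 24 thirty-second notes.
Express everything in thirty-second notes: dotted eighth = 6; a full sixteenth-note quintuplet (5 notes) (five quintuplet sixteenths span one quarter) = 8; eighth note = 4; eighth note = 4; thirty-second rest = 1; dotted half = 24; dotted quarter note = 12.
Sum: 6 + 8 + 4 + 4 + 1 + 24 + 12 = 59.
59 ÷ 24 = 2 complete bars with 11 left over.

2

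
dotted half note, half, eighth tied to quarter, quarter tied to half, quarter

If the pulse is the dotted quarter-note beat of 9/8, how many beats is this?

7

One dotted quarter-note beat = 3 eighth notes.
Working in eighth notes: dotted half note = 6; half = 4; eighth tied to quarter (eighth + quarter) = 3; quarter tied to half (quarter + half) = 6; quarter = 2.
Sum: 6 + 4 + 3 + 6 + 2 = 21.
21 ÷ 3 = 7 beats.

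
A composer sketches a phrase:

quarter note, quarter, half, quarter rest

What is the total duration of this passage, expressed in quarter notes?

5

In quarter notes: quarter note = 1; quarter = 1; half = 2; quarter rest = 1.
Altogether 1 + 1 + 2 + 1 = 5 quarter notes.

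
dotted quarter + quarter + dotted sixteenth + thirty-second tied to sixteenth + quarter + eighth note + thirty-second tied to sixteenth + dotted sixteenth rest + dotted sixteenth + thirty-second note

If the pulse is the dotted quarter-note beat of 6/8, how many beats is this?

One dotted quarter-note beat = 12 thirty-second notes.
Express everything in thirty-second notes: dotted quarter = 12; quarter = 8; dotted sixteenth = 3; thirty-second tied to sixteenth (thirty-second + sixteenth) = 3; quarter = 8; eighth note = 4; thirty-second tied to sixteenth (thirty-second + sixteenth) = 3; dotted sixteenth rest = 3; dotted sixteenth = 3; thirty-second note = 1.
Altogether 12 + 8 + 3 + 3 + 8 + 4 + 3 + 3 + 3 + 1 = 48.
48 ÷ 12 = 4 beats.

4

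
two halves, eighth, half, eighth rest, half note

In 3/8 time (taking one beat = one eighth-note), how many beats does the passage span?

One eighth-note beat = 2 sixteenth notes.
Each duration in sixteenth notes: half = 8; half = 8; eighth = 2; half = 8; eighth rest = 2; half note = 8.
Sum: 8 + 8 + 2 + 8 + 2 + 8 = 36.
36 ÷ 2 = 18 beats.

18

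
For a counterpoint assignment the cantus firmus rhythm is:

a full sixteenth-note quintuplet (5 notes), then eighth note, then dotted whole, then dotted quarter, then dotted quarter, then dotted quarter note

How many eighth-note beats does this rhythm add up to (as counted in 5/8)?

24

One eighth-note beat = 2 sixteenth notes.
Working in sixteenth notes: a full sixteenth-note quintuplet (5 notes) (five quintuplet sixteenths span one quarter) = 4; eighth note = 2; dotted whole = 24; dotted quarter = 6; dotted quarter = 6; dotted quarter note = 6.
Total: 4 + 2 + 24 + 6 + 6 + 6 = 48.
48 ÷ 2 = 24 beats.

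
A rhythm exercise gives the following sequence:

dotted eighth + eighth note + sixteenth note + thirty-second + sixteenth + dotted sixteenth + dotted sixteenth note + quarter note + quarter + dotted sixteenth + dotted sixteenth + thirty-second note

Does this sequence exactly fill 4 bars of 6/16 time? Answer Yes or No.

No

One bar of 6/16 = 12 thirty-second notes, so 4 bars = 48.
Convert each value to thirty-second notes: dotted eighth = 6; eighth note = 4; sixteenth note = 2; thirty-second = 1; sixteenth = 2; dotted sixteenth = 3; dotted sixteenth note = 3; quarter note = 8; quarter = 8; dotted sixteenth = 3; dotted sixteenth = 3; thirty-second note = 1.
Altogether 6 + 4 + 2 + 1 + 2 + 3 + 3 + 8 + 8 + 3 + 3 + 1 = 44.
44 falls short of 48, so the answer is No.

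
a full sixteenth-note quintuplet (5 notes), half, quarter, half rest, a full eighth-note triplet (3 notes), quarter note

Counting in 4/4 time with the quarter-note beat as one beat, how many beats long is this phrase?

8

One quarter-note beat = 2 eighth notes.
Each duration in eighth notes: a full sixteenth-note quintuplet (5 notes) (five quintuplet sixteenths span one quarter) = 2; half = 4; quarter = 2; half rest = 4; a full eighth-note triplet (3 notes) (three triplet eighths span one quarter) = 2; quarter note = 2.
Altogether 2 + 4 + 2 + 4 + 2 + 2 = 16.
16 ÷ 2 = 8 beats.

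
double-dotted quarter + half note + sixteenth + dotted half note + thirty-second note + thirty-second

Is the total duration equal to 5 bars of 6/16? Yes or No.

One bar of 6/16 = 12 thirty-second notes, so 5 bars = 60.
Working in thirty-second notes: double-dotted quarter = 14; half note = 16; sixteenth = 2; dotted half note = 24; thirty-second note = 1; thirty-second = 1.
Total: 14 + 16 + 2 + 24 + 1 + 1 = 58.
58 falls short of 60, so the answer is No.

No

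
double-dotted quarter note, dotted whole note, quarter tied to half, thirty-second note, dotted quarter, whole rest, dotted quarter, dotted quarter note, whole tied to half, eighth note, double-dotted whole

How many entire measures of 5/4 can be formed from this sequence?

6

One bar of 5/4 = 40 thirty-second notes.
Working in thirty-second notes: double-dotted quarter note = 14; dotted whole note = 48; quarter tied to half (quarter + half) = 24; thirty-second note = 1; dotted quarter = 12; whole rest = 32; dotted quarter = 12; dotted quarter note = 12; whole tied to half (whole + half) = 48; eighth note = 4; double-dotted whole = 56.
Sum: 14 + 48 + 24 + 1 + 12 + 32 + 12 + 12 + 48 + 4 + 56 = 263.
263 ÷ 40 = 6 complete bars with 23 left over.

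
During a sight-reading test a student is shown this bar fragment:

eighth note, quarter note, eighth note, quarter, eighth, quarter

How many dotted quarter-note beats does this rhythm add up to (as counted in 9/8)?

One dotted quarter-note beat = 3 eighth notes.
Working in eighth notes: eighth note = 1; quarter note = 2; eighth note = 1; quarter = 2; eighth = 1; quarter = 2.
Total: 1 + 2 + 1 + 2 + 1 + 2 = 9.
9 ÷ 3 = 3 beats.

3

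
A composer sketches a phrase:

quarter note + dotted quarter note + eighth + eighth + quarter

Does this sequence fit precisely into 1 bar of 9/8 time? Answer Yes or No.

One bar of 9/8 = 9 eighth notes.
In eighth notes: quarter note = 2; dotted quarter note = 3; eighth = 1; eighth = 1; quarter = 2.
Altogether 2 + 3 + 1 + 1 + 2 = 9.
9 equals 9, so the answer is Yes.

Yes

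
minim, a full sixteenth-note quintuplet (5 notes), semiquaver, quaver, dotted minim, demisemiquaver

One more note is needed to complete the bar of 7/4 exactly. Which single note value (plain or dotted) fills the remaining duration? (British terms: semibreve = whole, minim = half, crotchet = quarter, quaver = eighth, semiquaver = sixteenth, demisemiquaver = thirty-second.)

The bar of 7/4 = 56 thirty-second notes.
Express everything in thirty-second notes: minim = 16; a full sixteenth-note quintuplet (5 notes) (five quintuplet sixteenths span one quarter) = 8; semiquaver = 2; quaver = 4; dotted minim = 24; demisemiquaver = 1.
Adding: 16 + 8 + 2 + 4 + 24 + 1 = 55.
Remaining: 56 − 55 = 1 thirty-second note, which is a thirty-second note.

thirty-second note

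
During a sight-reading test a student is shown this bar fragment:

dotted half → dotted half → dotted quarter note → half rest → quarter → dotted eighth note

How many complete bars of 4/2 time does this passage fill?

1

One bar of 4/2 = 32 sixteenth notes.
Working in sixteenth notes: dotted half = 12; dotted half = 12; dotted quarter note = 6; half rest = 8; quarter = 4; dotted eighth note = 3.
Sum: 12 + 12 + 6 + 8 + 4 + 3 = 45.
45 ÷ 32 = 1 complete bar with 13 left over.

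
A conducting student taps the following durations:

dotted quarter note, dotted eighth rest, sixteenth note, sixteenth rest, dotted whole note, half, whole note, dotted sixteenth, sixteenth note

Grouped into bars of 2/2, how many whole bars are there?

One bar of 2/2 = 32 thirty-second notes.
Each duration in thirty-second notes: dotted quarter note = 12; dotted eighth rest = 6; sixteenth note = 2; sixteenth rest = 2; dotted whole note = 48; half = 16; whole note = 32; dotted sixteenth = 3; sixteenth note = 2.
Total: 12 + 6 + 2 + 2 + 48 + 16 + 32 + 3 + 2 = 123.
123 ÷ 32 = 3 complete bars with 27 left over.

3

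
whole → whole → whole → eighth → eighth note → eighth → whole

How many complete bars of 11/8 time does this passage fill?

3

One bar of 11/8 = 11 eighth notes.
Convert each value to eighth notes: whole = 8; whole = 8; whole = 8; eighth = 1; eighth note = 1; eighth = 1; whole = 8.
Total: 8 + 8 + 8 + 1 + 1 + 1 + 8 = 35.
35 ÷ 11 = 3 complete bars with 2 left over.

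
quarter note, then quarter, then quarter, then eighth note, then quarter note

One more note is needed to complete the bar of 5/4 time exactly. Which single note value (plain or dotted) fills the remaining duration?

The bar of 5/4 = 10 eighth notes.
Working in eighth notes: quarter note = 2; quarter = 2; quarter = 2; eighth note = 1; quarter note = 2.
Adding: 2 + 2 + 2 + 1 + 2 = 9.
Remaining: 10 − 9 = 1 eighth note, which is a eighth note.

eighth note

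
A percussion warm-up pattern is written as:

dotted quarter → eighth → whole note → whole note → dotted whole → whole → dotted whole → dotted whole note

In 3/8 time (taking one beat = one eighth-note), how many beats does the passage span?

64

One eighth-note beat = 2 sixteenth notes.
Working in sixteenth notes: dotted quarter = 6; eighth = 2; whole note = 16; whole note = 16; dotted whole = 24; whole = 16; dotted whole = 24; dotted whole note = 24.
Sum: 6 + 2 + 16 + 16 + 24 + 16 + 24 + 24 = 128.
128 ÷ 2 = 64 beats.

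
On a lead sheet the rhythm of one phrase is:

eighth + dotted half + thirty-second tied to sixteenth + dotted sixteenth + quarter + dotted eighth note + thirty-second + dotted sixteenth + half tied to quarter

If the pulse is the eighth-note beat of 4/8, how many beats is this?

19

One eighth-note beat = 4 thirty-second notes.
Working in thirty-second notes: eighth = 4; dotted half = 24; thirty-second tied to sixteenth (thirty-second + sixteenth) = 3; dotted sixteenth = 3; quarter = 8; dotted eighth note = 6; thirty-second = 1; dotted sixteenth = 3; half tied to quarter (half + quarter) = 24.
Total: 4 + 24 + 3 + 3 + 8 + 6 + 1 + 3 + 24 = 76.
76 ÷ 4 = 19 beats.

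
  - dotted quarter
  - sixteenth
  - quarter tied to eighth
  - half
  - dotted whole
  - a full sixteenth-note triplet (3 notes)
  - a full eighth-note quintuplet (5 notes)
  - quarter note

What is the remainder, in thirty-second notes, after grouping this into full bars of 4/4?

One bar of 4/4 = 16 sixteenth notes.
Working in sixteenth notes: dotted quarter = 6; sixteenth = 1; quarter tied to eighth (quarter + eighth) = 6; half = 8; dotted whole = 24; a full sixteenth-note triplet (3 notes) (three triplet sixteenths span one eighth) = 2; a full eighth-note quintuplet (5 notes) (five quintuplet eighths span one half) = 8; quarter note = 4.
Altogether 6 + 1 + 6 + 8 + 24 + 2 + 8 + 4 = 59.
59 ÷ 16 = 3 complete bars with 11 sixteenth notes remaining = 22 thirty-second notes.

22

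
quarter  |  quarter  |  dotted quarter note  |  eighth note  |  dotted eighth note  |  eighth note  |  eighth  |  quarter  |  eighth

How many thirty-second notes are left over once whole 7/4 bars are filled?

2

One bar of 7/4 = 28 sixteenth notes.
Express everything in sixteenth notes: quarter = 4; quarter = 4; dotted quarter note = 6; eighth note = 2; dotted eighth note = 3; eighth note = 2; eighth = 2; quarter = 4; eighth = 2.
Total: 4 + 4 + 6 + 2 + 3 + 2 + 2 + 4 + 2 = 29.
29 ÷ 28 = 1 complete bar with 1 sixteenth note remaining = 2 thirty-second notes.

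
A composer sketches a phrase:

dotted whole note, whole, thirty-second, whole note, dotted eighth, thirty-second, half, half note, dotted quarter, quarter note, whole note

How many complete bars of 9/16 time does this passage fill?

One bar of 9/16 = 18 thirty-second notes.
Convert each value to thirty-second notes: dotted whole note = 48; whole = 32; thirty-second = 1; whole note = 32; dotted eighth = 6; thirty-second = 1; half = 16; half note = 16; dotted quarter = 12; quarter note = 8; whole note = 32.
Total: 48 + 32 + 1 + 32 + 6 + 1 + 16 + 16 + 12 + 8 + 32 = 204.
204 ÷ 18 = 11 complete bars with 6 left over.

11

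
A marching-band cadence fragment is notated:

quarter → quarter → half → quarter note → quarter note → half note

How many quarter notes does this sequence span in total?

Convert each value to quarter notes: quarter = 1; quarter = 1; half = 2; quarter note = 1; quarter note = 1; half note = 2.
Total: 1 + 1 + 2 + 1 + 1 + 2 = 8 quarter notes.

8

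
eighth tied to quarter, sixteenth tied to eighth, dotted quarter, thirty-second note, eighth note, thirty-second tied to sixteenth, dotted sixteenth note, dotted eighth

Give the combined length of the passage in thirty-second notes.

47

Each duration in thirty-second notes: eighth tied to quarter (eighth + quarter) = 12; sixteenth tied to eighth (sixteenth + eighth) = 6; dotted quarter = 12; thirty-second note = 1; eighth note = 4; thirty-second tied to sixteenth (thirty-second + sixteenth) = 3; dotted sixteenth note = 3; dotted eighth = 6.
Total: 12 + 6 + 12 + 1 + 4 + 3 + 3 + 6 = 47 thirty-second notes.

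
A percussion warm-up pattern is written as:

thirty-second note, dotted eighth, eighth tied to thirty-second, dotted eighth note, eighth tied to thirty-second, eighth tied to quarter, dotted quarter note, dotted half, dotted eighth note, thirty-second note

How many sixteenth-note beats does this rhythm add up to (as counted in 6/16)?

39

One sixteenth-note beat = 2 thirty-second notes.
Working in thirty-second notes: thirty-second note = 1; dotted eighth = 6; eighth tied to thirty-second (eighth + thirty-second) = 5; dotted eighth note = 6; eighth tied to thirty-second (eighth + thirty-second) = 5; eighth tied to quarter (eighth + quarter) = 12; dotted quarter note = 12; dotted half = 24; dotted eighth note = 6; thirty-second note = 1.
Total: 1 + 6 + 5 + 6 + 5 + 12 + 12 + 24 + 6 + 1 = 78.
78 ÷ 2 = 39 beats.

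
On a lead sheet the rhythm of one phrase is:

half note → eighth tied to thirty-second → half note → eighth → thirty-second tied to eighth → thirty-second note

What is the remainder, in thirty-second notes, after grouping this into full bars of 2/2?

15

One bar of 2/2 = 32 thirty-second notes.
In thirty-second notes: half note = 16; eighth tied to thirty-second (eighth + thirty-second) = 5; half note = 16; eighth = 4; thirty-second tied to eighth (thirty-second + eighth) = 5; thirty-second note = 1.
Adding: 16 + 5 + 16 + 4 + 5 + 1 = 47.
47 ÷ 32 = 1 complete bar with 15 thirty-second notes remaining.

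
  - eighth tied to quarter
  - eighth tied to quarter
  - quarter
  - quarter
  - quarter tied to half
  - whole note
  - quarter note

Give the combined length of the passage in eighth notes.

26

Each duration in eighth notes: eighth tied to quarter (eighth + quarter) = 3; eighth tied to quarter (eighth + quarter) = 3; quarter = 2; quarter = 2; quarter tied to half (quarter + half) = 6; whole note = 8; quarter note = 2.
Sum: 3 + 3 + 2 + 2 + 6 + 8 + 2 = 26 eighth notes.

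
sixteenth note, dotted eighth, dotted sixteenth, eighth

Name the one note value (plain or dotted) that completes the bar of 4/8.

The bar of 4/8 = 16 thirty-second notes.
Working in thirty-second notes: sixteenth note = 2; dotted eighth = 6; dotted sixteenth = 3; eighth = 4.
Adding: 2 + 6 + 3 + 4 = 15.
Remaining: 16 − 15 = 1 thirty-second note, which is a thirty-second note.

thirty-second note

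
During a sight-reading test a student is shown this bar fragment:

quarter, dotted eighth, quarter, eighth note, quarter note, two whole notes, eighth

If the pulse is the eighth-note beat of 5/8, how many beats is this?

One eighth-note beat = 2 sixteenth notes.
Convert each value to sixteenth notes: quarter = 4; dotted eighth = 3; quarter = 4; eighth note = 2; quarter note = 4; whole note = 16; whole note = 16; eighth = 2.
Altogether 4 + 3 + 4 + 2 + 4 + 16 + 16 + 2 = 51.
51 ÷ 2 = 25.5 beats.

25.5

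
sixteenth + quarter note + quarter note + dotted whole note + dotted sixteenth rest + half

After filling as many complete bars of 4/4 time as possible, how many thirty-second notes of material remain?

21

One bar of 4/4 = 32 thirty-second notes.
In thirty-second notes: sixteenth = 2; quarter note = 8; quarter note = 8; dotted whole note = 48; dotted sixteenth rest = 3; half = 16.
Adding: 2 + 8 + 8 + 48 + 3 + 16 = 85.
85 ÷ 32 = 2 complete bars with 21 thirty-second notes remaining.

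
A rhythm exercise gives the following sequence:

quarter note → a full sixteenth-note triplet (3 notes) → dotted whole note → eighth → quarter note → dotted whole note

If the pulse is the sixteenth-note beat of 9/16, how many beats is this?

One sixteenth-note beat = 2 thirty-second notes.
In thirty-second notes: quarter note = 8; a full sixteenth-note triplet (3 notes) (three triplet sixteenths span one eighth) = 4; dotted whole note = 48; eighth = 4; quarter note = 8; dotted whole note = 48.
Total: 8 + 4 + 48 + 4 + 8 + 48 = 120.
120 ÷ 2 = 60 beats.

60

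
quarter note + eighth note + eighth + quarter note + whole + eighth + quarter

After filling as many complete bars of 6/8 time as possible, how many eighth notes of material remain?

One bar of 6/8 = 6 eighth notes.
Working in eighth notes: quarter note = 2; eighth note = 1; eighth = 1; quarter note = 2; whole = 8; eighth = 1; quarter = 2.
Adding: 2 + 1 + 1 + 2 + 8 + 1 + 2 = 17.
17 ÷ 6 = 2 complete bars with 5 eighth notes remaining.

5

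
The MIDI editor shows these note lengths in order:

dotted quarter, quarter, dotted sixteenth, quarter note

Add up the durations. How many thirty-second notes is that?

Working in thirty-second notes: dotted quarter = 12; quarter = 8; dotted sixteenth = 3; quarter note = 8.
Total: 12 + 8 + 3 + 8 = 31 thirty-second notes.

31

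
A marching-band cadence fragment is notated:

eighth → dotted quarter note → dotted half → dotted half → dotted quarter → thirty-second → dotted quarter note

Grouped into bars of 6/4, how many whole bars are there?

1

One bar of 6/4 = 48 thirty-second notes.
Working in thirty-second notes: eighth = 4; dotted quarter note = 12; dotted half = 24; dotted half = 24; dotted quarter = 12; thirty-second = 1; dotted quarter note = 12.
Adding: 4 + 12 + 24 + 24 + 12 + 1 + 12 = 89.
89 ÷ 48 = 1 complete bar with 41 left over.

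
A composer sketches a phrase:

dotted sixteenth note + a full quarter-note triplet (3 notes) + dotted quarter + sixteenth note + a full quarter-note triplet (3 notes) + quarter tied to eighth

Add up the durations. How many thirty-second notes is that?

61

Working in thirty-second notes: dotted sixteenth note = 3; a full quarter-note triplet (3 notes) (three triplet quarters span one half) = 16; dotted quarter = 12; sixteenth note = 2; a full quarter-note triplet (3 notes) (three triplet quarters span one half) = 16; quarter tied to eighth (quarter + eighth) = 12.
Sum: 3 + 16 + 12 + 2 + 16 + 12 = 61 thirty-second notes.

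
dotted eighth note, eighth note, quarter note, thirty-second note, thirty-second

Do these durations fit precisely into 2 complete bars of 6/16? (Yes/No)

No

One bar of 6/16 = 12 thirty-second notes, so 2 bars = 24.
Convert each value to thirty-second notes: dotted eighth note = 6; eighth note = 4; quarter note = 8; thirty-second note = 1; thirty-second = 1.
Altogether 6 + 4 + 8 + 1 + 1 = 20.
20 falls short of 24, so the answer is No.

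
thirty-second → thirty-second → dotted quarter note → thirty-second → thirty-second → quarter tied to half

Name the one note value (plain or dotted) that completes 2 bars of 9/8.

whole note

2 bars of 9/8 = 72 thirty-second notes.
Express everything in thirty-second notes: thirty-second = 1; thirty-second = 1; dotted quarter note = 12; thirty-second = 1; thirty-second = 1; quarter tied to half (quarter + half) = 24.
Total: 1 + 1 + 12 + 1 + 1 + 24 = 40.
Remaining: 72 − 40 = 32 thirty-second notes, which is a whole note.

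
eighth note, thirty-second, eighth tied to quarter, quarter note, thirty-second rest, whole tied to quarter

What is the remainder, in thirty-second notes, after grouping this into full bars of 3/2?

One bar of 3/2 = 48 thirty-second notes.
Working in thirty-second notes: eighth note = 4; thirty-second = 1; eighth tied to quarter (eighth + quarter) = 12; quarter note = 8; thirty-second rest = 1; whole tied to quarter (whole + quarter) = 40.
Altogether 4 + 1 + 12 + 8 + 1 + 40 = 66.
66 ÷ 48 = 1 complete bar with 18 thirty-second notes remaining.

18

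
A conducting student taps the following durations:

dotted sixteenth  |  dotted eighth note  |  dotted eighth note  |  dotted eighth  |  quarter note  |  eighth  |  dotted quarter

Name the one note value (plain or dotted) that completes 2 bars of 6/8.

2 bars of 6/8 = 48 thirty-second notes.
Convert each value to thirty-second notes: dotted sixteenth = 3; dotted eighth note = 6; dotted eighth note = 6; dotted eighth = 6; quarter note = 8; eighth = 4; dotted quarter = 12.
Altogether 3 + 6 + 6 + 6 + 8 + 4 + 12 = 45.
Remaining: 48 − 45 = 3 thirty-second notes, which is a dotted sixteenth note.

dotted sixteenth note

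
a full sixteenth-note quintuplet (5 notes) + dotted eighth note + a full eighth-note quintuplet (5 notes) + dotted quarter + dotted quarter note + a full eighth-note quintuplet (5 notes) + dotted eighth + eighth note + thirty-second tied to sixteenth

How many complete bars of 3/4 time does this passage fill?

3

One bar of 3/4 = 24 thirty-second notes.
In thirty-second notes: a full sixteenth-note quintuplet (5 notes) (five quintuplet sixteenths span one quarter) = 8; dotted eighth note = 6; a full eighth-note quintuplet (5 notes) (five quintuplet eighths span one half) = 16; dotted quarter = 12; dotted quarter note = 12; a full eighth-note quintuplet (5 notes) (five quintuplet eighths span one half) = 16; dotted eighth = 6; eighth note = 4; thirty-second tied to sixteenth (thirty-second + sixteenth) = 3.
Sum: 8 + 6 + 16 + 12 + 12 + 16 + 6 + 4 + 3 = 83.
83 ÷ 24 = 3 complete bars with 11 left over.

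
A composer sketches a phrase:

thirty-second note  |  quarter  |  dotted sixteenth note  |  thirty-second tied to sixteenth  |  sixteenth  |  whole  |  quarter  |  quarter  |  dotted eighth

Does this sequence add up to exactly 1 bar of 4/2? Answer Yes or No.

One bar of 4/2 = 64 thirty-second notes.
Convert each value to thirty-second notes: thirty-second note = 1; quarter = 8; dotted sixteenth note = 3; thirty-second tied to sixteenth (thirty-second + sixteenth) = 3; sixteenth = 2; whole = 32; quarter = 8; quarter = 8; dotted eighth = 6.
Total: 1 + 8 + 3 + 3 + 2 + 32 + 8 + 8 + 6 = 71.
71 exceeds 64, so the answer is No.

No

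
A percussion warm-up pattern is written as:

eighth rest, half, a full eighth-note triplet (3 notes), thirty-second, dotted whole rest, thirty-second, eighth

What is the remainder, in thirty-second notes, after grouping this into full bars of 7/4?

One bar of 7/4 = 56 thirty-second notes.
Convert each value to thirty-second notes: eighth rest = 4; half = 16; a full eighth-note triplet (3 notes) (three triplet eighths span one quarter) = 8; thirty-second = 1; dotted whole rest = 48; thirty-second = 1; eighth = 4.
Adding: 4 + 16 + 8 + 1 + 48 + 1 + 4 = 82.
82 ÷ 56 = 1 complete bar with 26 thirty-second notes remaining.

26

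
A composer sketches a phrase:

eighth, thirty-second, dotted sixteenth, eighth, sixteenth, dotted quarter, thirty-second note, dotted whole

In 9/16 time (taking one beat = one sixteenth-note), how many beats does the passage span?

37.5

One sixteenth-note beat = 2 thirty-second notes.
In thirty-second notes: eighth = 4; thirty-second = 1; dotted sixteenth = 3; eighth = 4; sixteenth = 2; dotted quarter = 12; thirty-second note = 1; dotted whole = 48.
Sum: 4 + 1 + 3 + 4 + 2 + 12 + 1 + 48 = 75.
75 ÷ 2 = 37.5 beats.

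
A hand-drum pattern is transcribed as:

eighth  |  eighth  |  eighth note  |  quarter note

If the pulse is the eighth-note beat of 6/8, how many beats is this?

One eighth-note beat = 2 sixteenth notes.
Express everything in sixteenth notes: eighth = 2; eighth = 2; eighth note = 2; quarter note = 4.
Adding: 2 + 2 + 2 + 4 = 10.
10 ÷ 2 = 5 beats.

5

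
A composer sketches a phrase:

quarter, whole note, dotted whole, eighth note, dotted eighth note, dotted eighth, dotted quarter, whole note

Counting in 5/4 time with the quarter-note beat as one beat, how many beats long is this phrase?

One quarter-note beat = 4 sixteenth notes.
Each duration in sixteenth notes: quarter = 4; whole note = 16; dotted whole = 24; eighth note = 2; dotted eighth note = 3; dotted eighth = 3; dotted quarter = 6; whole note = 16.
Total: 4 + 16 + 24 + 2 + 3 + 3 + 6 + 16 = 74.
74 ÷ 4 = 18.5 beats.

18.5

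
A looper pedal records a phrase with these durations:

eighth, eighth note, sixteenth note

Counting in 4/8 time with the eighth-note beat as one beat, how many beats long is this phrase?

2.5

One eighth-note beat = 2 sixteenth notes.
In sixteenth notes: eighth = 2; eighth note = 2; sixteenth note = 1.
Sum: 2 + 2 + 1 = 5.
5 ÷ 2 = 2.5 beats.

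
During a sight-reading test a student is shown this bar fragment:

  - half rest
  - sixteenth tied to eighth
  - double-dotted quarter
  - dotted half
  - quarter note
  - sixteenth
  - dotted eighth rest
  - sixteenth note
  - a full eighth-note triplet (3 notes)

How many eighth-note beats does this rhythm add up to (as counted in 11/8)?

One eighth-note beat = 2 sixteenth notes.
In sixteenth notes: half rest = 8; sixteenth tied to eighth (sixteenth + eighth) = 3; double-dotted quarter = 7; dotted half = 12; quarter note = 4; sixteenth = 1; dotted eighth rest = 3; sixteenth note = 1; a full eighth-note triplet (3 notes) (three triplet eighths span one quarter) = 4.
Sum: 8 + 3 + 7 + 12 + 4 + 1 + 3 + 1 + 4 = 43.
43 ÷ 2 = 21.5 beats.

21.5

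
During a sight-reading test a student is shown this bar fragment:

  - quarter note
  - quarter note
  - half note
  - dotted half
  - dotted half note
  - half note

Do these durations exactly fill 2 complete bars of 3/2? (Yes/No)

One bar of 3/2 = 6 quarter notes, so 2 bars = 12.
Working in quarter notes: quarter note = 1; quarter note = 1; half note = 2; dotted half = 3; dotted half note = 3; half note = 2.
Sum: 1 + 1 + 2 + 3 + 3 + 2 = 12.
12 equals 12, so the answer is Yes.

Yes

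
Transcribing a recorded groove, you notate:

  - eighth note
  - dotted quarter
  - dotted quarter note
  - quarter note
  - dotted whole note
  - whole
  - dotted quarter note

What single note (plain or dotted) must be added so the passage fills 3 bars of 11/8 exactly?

3 bars of 11/8 = 33 eighth notes.
Working in eighth notes: eighth note = 1; dotted quarter = 3; dotted quarter note = 3; quarter note = 2; dotted whole note = 12; whole = 8; dotted quarter note = 3.
Sum: 1 + 3 + 3 + 2 + 12 + 8 + 3 = 32.
Remaining: 33 − 32 = 1 eighth note, which is a eighth note.

eighth note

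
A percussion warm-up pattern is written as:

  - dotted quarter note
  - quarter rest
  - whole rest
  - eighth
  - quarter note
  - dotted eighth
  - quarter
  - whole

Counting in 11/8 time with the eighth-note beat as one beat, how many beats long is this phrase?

One eighth-note beat = 2 sixteenth notes.
Each duration in sixteenth notes: dotted quarter note = 6; quarter rest = 4; whole rest = 16; eighth = 2; quarter note = 4; dotted eighth = 3; quarter = 4; whole = 16.
Total: 6 + 4 + 16 + 2 + 4 + 3 + 4 + 16 = 55.
55 ÷ 2 = 27.5 beats.

27.5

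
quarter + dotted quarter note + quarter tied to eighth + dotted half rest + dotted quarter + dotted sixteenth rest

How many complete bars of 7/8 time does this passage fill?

One bar of 7/8 = 28 thirty-second notes.
Working in thirty-second notes: quarter = 8; dotted quarter note = 12; quarter tied to eighth (quarter + eighth) = 12; dotted half rest = 24; dotted quarter = 12; dotted sixteenth rest = 3.
Sum: 8 + 12 + 12 + 24 + 12 + 3 = 71.
71 ÷ 28 = 2 complete bars with 15 left over.

2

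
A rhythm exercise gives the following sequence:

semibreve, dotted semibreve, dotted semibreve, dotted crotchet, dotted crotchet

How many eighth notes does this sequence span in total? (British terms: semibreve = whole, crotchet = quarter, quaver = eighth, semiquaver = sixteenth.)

38

Convert each value to eighth notes: semibreve = 8; dotted semibreve = 12; dotted semibreve = 12; dotted crotchet = 3; dotted crotchet = 3.
Adding: 8 + 12 + 12 + 3 + 3 = 38 eighth notes.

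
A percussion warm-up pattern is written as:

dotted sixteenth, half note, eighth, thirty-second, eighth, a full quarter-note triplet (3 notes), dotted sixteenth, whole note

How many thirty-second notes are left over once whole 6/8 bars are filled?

7

One bar of 6/8 = 24 thirty-second notes.
Convert each value to thirty-second notes: dotted sixteenth = 3; half note = 16; eighth = 4; thirty-second = 1; eighth = 4; a full quarter-note triplet (3 notes) (three triplet quarters span one half) = 16; dotted sixteenth = 3; whole note = 32.
Total: 3 + 16 + 4 + 1 + 4 + 16 + 3 + 32 = 79.
79 ÷ 24 = 3 complete bars with 7 thirty-second notes remaining.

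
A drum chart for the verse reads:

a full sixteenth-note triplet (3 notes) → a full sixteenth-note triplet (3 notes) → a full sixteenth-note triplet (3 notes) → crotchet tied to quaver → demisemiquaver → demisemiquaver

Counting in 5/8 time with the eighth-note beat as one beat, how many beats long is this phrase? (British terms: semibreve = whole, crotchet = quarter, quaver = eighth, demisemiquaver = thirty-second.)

One eighth-note beat = 4 thirty-second notes.
Convert each value to thirty-second notes: a full sixteenth-note triplet (3 notes) (three triplet sixteenths span one eighth) = 4; a full sixteenth-note triplet (3 notes) (three triplet sixteenths span one eighth) = 4; a full sixteenth-note triplet (3 notes) (three triplet sixteenths span one eighth) = 4; crotchet tied to quaver (crotchet + quaver) = 12; demisemiquaver = 1; demisemiquaver = 1.
Sum: 4 + 4 + 4 + 12 + 1 + 1 = 26.
26 ÷ 4 = 6.5 beats.

6.5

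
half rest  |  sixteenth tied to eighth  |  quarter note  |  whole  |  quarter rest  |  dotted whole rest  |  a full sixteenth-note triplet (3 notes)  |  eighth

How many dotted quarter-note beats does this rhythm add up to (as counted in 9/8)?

10.5

One dotted quarter-note beat = 6 sixteenth notes.
In sixteenth notes: half rest = 8; sixteenth tied to eighth (sixteenth + eighth) = 3; quarter note = 4; whole = 16; quarter rest = 4; dotted whole rest = 24; a full sixteenth-note triplet (3 notes) (three triplet sixteenths span one eighth) = 2; eighth = 2.
Sum: 8 + 3 + 4 + 16 + 4 + 24 + 2 + 2 = 63.
63 ÷ 6 = 10.5 beats.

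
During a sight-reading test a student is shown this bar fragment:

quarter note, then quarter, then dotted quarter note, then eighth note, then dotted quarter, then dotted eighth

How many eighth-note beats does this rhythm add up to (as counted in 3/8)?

12.5

One eighth-note beat = 2 sixteenth notes.
Express everything in sixteenth notes: quarter note = 4; quarter = 4; dotted quarter note = 6; eighth note = 2; dotted quarter = 6; dotted eighth = 3.
Altogether 4 + 4 + 6 + 2 + 6 + 3 = 25.
25 ÷ 2 = 12.5 beats.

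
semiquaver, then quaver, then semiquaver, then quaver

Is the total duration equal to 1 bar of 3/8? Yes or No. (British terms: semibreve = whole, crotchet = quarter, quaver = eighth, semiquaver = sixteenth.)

Yes

One bar of 3/8 = 6 sixteenth notes.
Express everything in sixteenth notes: semiquaver = 1; quaver = 2; semiquaver = 1; quaver = 2.
Total: 1 + 2 + 1 + 2 = 6.
6 equals 6, so the answer is Yes.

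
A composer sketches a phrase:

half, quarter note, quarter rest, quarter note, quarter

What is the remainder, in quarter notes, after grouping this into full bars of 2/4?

One bar of 2/4 = 2 quarter notes.
Express everything in quarter notes: half = 2; quarter note = 1; quarter rest = 1; quarter note = 1; quarter = 1.
Adding: 2 + 1 + 1 + 1 + 1 = 6.
6 ÷ 2 = 3 complete bars with 0 quarter notes remaining.

0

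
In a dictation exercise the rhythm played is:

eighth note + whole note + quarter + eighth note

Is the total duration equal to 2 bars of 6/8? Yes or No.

Yes

One bar of 6/8 = 6 eighth notes, so 2 bars = 12.
Working in eighth notes: eighth note = 1; whole note = 8; quarter = 2; eighth note = 1.
Sum: 1 + 8 + 2 + 1 = 12.
12 equals 12, so the answer is Yes.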